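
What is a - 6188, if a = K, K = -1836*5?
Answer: -15368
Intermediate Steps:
K = -9180 (K = -36*255 = -9180)
a = -9180
a - 6188 = -9180 - 6188 = -15368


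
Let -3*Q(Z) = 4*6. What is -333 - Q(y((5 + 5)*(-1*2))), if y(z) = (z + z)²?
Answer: -325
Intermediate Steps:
y(z) = 4*z² (y(z) = (2*z)² = 4*z²)
Q(Z) = -8 (Q(Z) = -4*6/3 = -⅓*24 = -8)
-333 - Q(y((5 + 5)*(-1*2))) = -333 - 1*(-8) = -333 + 8 = -325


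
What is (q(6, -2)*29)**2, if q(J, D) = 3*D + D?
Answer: 53824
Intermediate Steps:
q(J, D) = 4*D
(q(6, -2)*29)**2 = ((4*(-2))*29)**2 = (-8*29)**2 = (-232)**2 = 53824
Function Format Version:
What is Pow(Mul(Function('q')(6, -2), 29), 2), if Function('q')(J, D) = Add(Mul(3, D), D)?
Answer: 53824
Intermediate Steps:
Function('q')(J, D) = Mul(4, D)
Pow(Mul(Function('q')(6, -2), 29), 2) = Pow(Mul(Mul(4, -2), 29), 2) = Pow(Mul(-8, 29), 2) = Pow(-232, 2) = 53824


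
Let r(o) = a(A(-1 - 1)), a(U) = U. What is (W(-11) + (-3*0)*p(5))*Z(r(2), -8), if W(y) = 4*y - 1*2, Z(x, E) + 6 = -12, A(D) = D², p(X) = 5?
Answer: 828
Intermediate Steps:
r(o) = 4 (r(o) = (-1 - 1)² = (-2)² = 4)
Z(x, E) = -18 (Z(x, E) = -6 - 12 = -18)
W(y) = -2 + 4*y (W(y) = 4*y - 2 = -2 + 4*y)
(W(-11) + (-3*0)*p(5))*Z(r(2), -8) = ((-2 + 4*(-11)) - 3*0*5)*(-18) = ((-2 - 44) + 0*5)*(-18) = (-46 + 0)*(-18) = -46*(-18) = 828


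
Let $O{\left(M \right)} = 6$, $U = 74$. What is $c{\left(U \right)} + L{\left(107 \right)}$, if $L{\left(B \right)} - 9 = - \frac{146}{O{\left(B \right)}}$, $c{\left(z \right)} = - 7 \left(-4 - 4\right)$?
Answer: $\frac{122}{3} \approx 40.667$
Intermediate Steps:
$c{\left(z \right)} = 56$ ($c{\left(z \right)} = \left(-7\right) \left(-8\right) = 56$)
$L{\left(B \right)} = - \frac{46}{3}$ ($L{\left(B \right)} = 9 - \frac{146}{6} = 9 - \frac{73}{3} = - \frac{46}{3}$)
$c{\left(U \right)} + L{\left(107 \right)} = 56 - \frac{46}{3} = \frac{122}{3}$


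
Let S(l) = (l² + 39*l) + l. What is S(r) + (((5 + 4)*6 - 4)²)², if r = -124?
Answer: 6260416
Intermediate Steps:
S(l) = l² + 40*l
S(r) + (((5 + 4)*6 - 4)²)² = -124*(40 - 124) + (((5 + 4)*6 - 4)²)² = -124*(-84) + ((9*6 - 4)²)² = 10416 + ((54 - 4)²)² = 10416 + (50²)² = 10416 + 2500² = 10416 + 6250000 = 6260416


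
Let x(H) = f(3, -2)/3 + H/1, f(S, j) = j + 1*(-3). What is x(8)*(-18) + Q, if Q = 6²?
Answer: -78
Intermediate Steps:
f(S, j) = -3 + j (f(S, j) = j - 3 = -3 + j)
Q = 36
x(H) = -5/3 + H (x(H) = (-3 - 2)/3 + H/1 = -5*⅓ + H*1 = -5/3 + H)
x(8)*(-18) + Q = (-5/3 + 8)*(-18) + 36 = (19/3)*(-18) + 36 = -114 + 36 = -78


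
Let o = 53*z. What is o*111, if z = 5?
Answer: 29415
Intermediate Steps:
o = 265 (o = 53*5 = 265)
o*111 = 265*111 = 29415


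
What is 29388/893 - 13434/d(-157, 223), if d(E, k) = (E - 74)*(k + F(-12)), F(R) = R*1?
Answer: 481465690/14508571 ≈ 33.185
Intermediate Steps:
F(R) = R
d(E, k) = (-74 + E)*(-12 + k) (d(E, k) = (E - 74)*(k - 12) = (-74 + E)*(-12 + k))
29388/893 - 13434/d(-157, 223) = 29388/893 - 13434/(888 - 74*223 - 12*(-157) - 157*223) = 29388*(1/893) - 13434/(888 - 16502 + 1884 - 35011) = 29388/893 - 13434/(-48741) = 29388/893 - 13434*(-1/48741) = 29388/893 + 4478/16247 = 481465690/14508571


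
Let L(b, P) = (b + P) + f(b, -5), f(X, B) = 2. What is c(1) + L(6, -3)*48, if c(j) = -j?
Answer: 239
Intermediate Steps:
L(b, P) = 2 + P + b (L(b, P) = (b + P) + 2 = (P + b) + 2 = 2 + P + b)
c(1) + L(6, -3)*48 = -1*1 + (2 - 3 + 6)*48 = -1 + 5*48 = -1 + 240 = 239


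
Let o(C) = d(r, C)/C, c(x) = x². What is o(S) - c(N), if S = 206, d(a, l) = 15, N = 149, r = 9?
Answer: -4573391/206 ≈ -22201.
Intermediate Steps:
o(C) = 15/C
o(S) - c(N) = 15/206 - 1*149² = 15*(1/206) - 1*22201 = 15/206 - 22201 = -4573391/206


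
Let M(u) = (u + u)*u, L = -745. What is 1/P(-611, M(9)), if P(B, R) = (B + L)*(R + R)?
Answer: -1/439344 ≈ -2.2761e-6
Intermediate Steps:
M(u) = 2*u² (M(u) = (2*u)*u = 2*u²)
P(B, R) = 2*R*(-745 + B) (P(B, R) = (B - 745)*(R + R) = (-745 + B)*(2*R) = 2*R*(-745 + B))
1/P(-611, M(9)) = 1/(2*(2*9²)*(-745 - 611)) = 1/(2*(2*81)*(-1356)) = 1/(2*162*(-1356)) = 1/(-439344) = -1/439344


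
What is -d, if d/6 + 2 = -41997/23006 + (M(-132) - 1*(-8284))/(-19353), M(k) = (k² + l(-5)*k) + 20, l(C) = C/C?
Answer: 2292099753/74205853 ≈ 30.888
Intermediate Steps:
l(C) = 1
M(k) = 20 + k + k² (M(k) = (k² + 1*k) + 20 = (k² + k) + 20 = (k + k²) + 20 = 20 + k + k²)
d = -2292099753/74205853 (d = -12 + 6*(-41997/23006 + ((20 - 132 + (-132)²) - 1*(-8284))/(-19353)) = -12 + 6*(-41997*1/23006 + ((20 - 132 + 17424) + 8284)*(-1/19353)) = -12 + 6*(-41997/23006 + (17312 + 8284)*(-1/19353)) = -12 + 6*(-41997/23006 + 25596*(-1/19353)) = -12 + 6*(-41997/23006 - 8532/6451) = -12 + 6*(-467209839/148411706) = -12 - 1401629517/74205853 = -2292099753/74205853 ≈ -30.888)
-d = -1*(-2292099753/74205853) = 2292099753/74205853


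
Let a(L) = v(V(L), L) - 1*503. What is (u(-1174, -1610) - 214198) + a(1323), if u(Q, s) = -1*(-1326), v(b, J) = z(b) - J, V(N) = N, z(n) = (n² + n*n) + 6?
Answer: 3285966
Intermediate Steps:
z(n) = 6 + 2*n² (z(n) = (n² + n²) + 6 = 2*n² + 6 = 6 + 2*n²)
v(b, J) = 6 - J + 2*b² (v(b, J) = (6 + 2*b²) - J = 6 - J + 2*b²)
u(Q, s) = 1326
a(L) = -497 - L + 2*L² (a(L) = (6 - L + 2*L²) - 1*503 = (6 - L + 2*L²) - 503 = -497 - L + 2*L²)
(u(-1174, -1610) - 214198) + a(1323) = (1326 - 214198) + (-497 - 1*1323 + 2*1323²) = -212872 + (-497 - 1323 + 2*1750329) = -212872 + (-497 - 1323 + 3500658) = -212872 + 3498838 = 3285966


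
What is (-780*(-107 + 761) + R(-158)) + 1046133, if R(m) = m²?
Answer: 560977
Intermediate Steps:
(-780*(-107 + 761) + R(-158)) + 1046133 = (-780*(-107 + 761) + (-158)²) + 1046133 = (-780*654 + 24964) + 1046133 = (-510120 + 24964) + 1046133 = -485156 + 1046133 = 560977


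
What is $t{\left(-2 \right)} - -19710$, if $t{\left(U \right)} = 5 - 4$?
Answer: $19711$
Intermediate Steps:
$t{\left(U \right)} = 1$
$t{\left(-2 \right)} - -19710 = 1 - -19710 = 1 + 19710 = 19711$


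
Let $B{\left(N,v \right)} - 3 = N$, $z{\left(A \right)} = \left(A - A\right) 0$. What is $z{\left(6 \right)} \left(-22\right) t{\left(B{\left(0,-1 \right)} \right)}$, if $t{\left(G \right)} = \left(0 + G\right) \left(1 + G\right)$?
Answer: $0$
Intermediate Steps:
$z{\left(A \right)} = 0$ ($z{\left(A \right)} = 0 \cdot 0 = 0$)
$B{\left(N,v \right)} = 3 + N$
$t{\left(G \right)} = G \left(1 + G\right)$
$z{\left(6 \right)} \left(-22\right) t{\left(B{\left(0,-1 \right)} \right)} = 0 \left(-22\right) \left(3 + 0\right) \left(1 + \left(3 + 0\right)\right) = 0 \cdot 3 \left(1 + 3\right) = 0 \cdot 3 \cdot 4 = 0 \cdot 12 = 0$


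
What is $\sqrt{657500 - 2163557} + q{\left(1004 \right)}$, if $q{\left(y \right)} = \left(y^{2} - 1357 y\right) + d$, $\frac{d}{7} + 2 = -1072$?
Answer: $-361930 + i \sqrt{1506057} \approx -3.6193 \cdot 10^{5} + 1227.2 i$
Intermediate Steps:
$d = -7518$ ($d = -14 + 7 \left(-1072\right) = -14 - 7504 = -7518$)
$q{\left(y \right)} = -7518 + y^{2} - 1357 y$ ($q{\left(y \right)} = \left(y^{2} - 1357 y\right) - 7518 = -7518 + y^{2} - 1357 y$)
$\sqrt{657500 - 2163557} + q{\left(1004 \right)} = \sqrt{657500 - 2163557} - \left(1369946 - 1008016\right) = \sqrt{-1506057} - 361930 = i \sqrt{1506057} - 361930 = -361930 + i \sqrt{1506057}$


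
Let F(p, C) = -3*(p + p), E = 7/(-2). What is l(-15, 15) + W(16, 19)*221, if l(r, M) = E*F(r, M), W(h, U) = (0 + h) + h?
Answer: 6757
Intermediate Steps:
E = -7/2 (E = 7*(-1/2) = -7/2 ≈ -3.5000)
W(h, U) = 2*h (W(h, U) = h + h = 2*h)
F(p, C) = -6*p
l(r, M) = 21*r (l(r, M) = -(-21)*r = 21*r)
l(-15, 15) + W(16, 19)*221 = 21*(-15) + (2*16)*221 = -315 + 32*221 = -315 + 7072 = 6757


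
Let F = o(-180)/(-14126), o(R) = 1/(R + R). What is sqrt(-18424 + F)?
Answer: I*sqrt(3308756734246285)/423780 ≈ 135.74*I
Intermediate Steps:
o(R) = 1/(2*R)
F = 1/5085360 (F = ((1/2)/(-180))/(-14126) = ((1/2)*(-1/180))*(-1/14126) = -1/360*(-1/14126) = 1/5085360 ≈ 1.9664e-7)
sqrt(-18424 + F) = sqrt(-18424 + 1/5085360) = sqrt(-93692672639/5085360) = I*sqrt(3308756734246285)/423780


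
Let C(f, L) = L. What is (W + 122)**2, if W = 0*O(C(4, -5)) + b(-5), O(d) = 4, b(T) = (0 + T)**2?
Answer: 21609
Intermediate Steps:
b(T) = T**2
W = 25 (W = 0*4 + (-5)**2 = 0 + 25 = 25)
(W + 122)**2 = (25 + 122)**2 = 147**2 = 21609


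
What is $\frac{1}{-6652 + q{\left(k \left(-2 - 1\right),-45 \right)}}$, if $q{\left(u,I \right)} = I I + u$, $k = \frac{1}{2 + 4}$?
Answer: $- \frac{2}{9255} \approx -0.0002161$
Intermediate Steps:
$k = \frac{1}{6} \approx 0.16667$
$q{\left(u,I \right)} = u + I^{2}$ ($q{\left(u,I \right)} = I^{2} + u = u + I^{2}$)
$\frac{1}{-6652 + q{\left(k \left(-2 - 1\right),-45 \right)}} = \frac{1}{-6652 + \left(\frac{-2 - 1}{6} + \left(-45\right)^{2}\right)} = \frac{1}{-6652 + \left(\frac{1}{6} \left(-3\right) + 2025\right)} = \frac{1}{-6652 + \left(- \frac{1}{2} + 2025\right)} = \frac{1}{-6652 + \frac{4049}{2}} = \frac{1}{- \frac{9255}{2}} = - \frac{2}{9255}$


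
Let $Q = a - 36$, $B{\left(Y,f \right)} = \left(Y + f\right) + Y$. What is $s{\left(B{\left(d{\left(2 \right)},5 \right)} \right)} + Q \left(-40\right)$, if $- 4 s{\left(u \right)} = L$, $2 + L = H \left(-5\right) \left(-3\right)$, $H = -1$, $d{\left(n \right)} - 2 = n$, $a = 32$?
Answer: $\frac{657}{4} \approx 164.25$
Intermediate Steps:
$d{\left(n \right)} = 2 + n$
$B{\left(Y,f \right)} = f + 2 Y$
$Q = -4$ ($Q = 32 - 36 = -4$)
$L = -17$ ($L = -2 + \left(-1\right) \left(-5\right) \left(-3\right) = -2 + 5 \left(-3\right) = -2 - 15 = -17$)
$s{\left(u \right)} = \frac{17}{4}$ ($s{\left(u \right)} = \left(- \frac{1}{4}\right) \left(-17\right) = \frac{17}{4}$)
$s{\left(B{\left(d{\left(2 \right)},5 \right)} \right)} + Q \left(-40\right) = \frac{17}{4} - -160 = \frac{17}{4} + 160 = \frac{657}{4}$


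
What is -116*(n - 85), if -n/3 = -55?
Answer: -9280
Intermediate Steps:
n = 165 (n = -3*(-55) = 165)
-116*(n - 85) = -116*(165 - 85) = -116*80 = -9280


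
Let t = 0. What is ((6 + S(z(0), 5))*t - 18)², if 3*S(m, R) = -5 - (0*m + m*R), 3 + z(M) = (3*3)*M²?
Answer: 324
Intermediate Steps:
z(M) = -3 + 9*M² (z(M) = -3 + (3*3)*M² = -3 + 9*M²)
S(m, R) = -5/3 - R*m/3 (S(m, R) = (-5 - (0*m + m*R))/3 = (-5 - (0 + R*m))/3 = (-5 - R*m)/3 = -5/3 - R*m/3)
((6 + S(z(0), 5))*t - 18)² = ((6 + (-5/3 - ⅓*5*(-3 + 9*0²)))*0 - 18)² = ((6 + (-5/3 - ⅓*5*(-3 + 9*0)))*0 - 18)² = ((6 + (-5/3 - ⅓*5*(-3 + 0)))*0 - 18)² = ((6 + (-5/3 - ⅓*5*(-3)))*0 - 18)² = ((6 + (-5/3 + 5))*0 - 18)² = ((6 + 10/3)*0 - 18)² = ((28/3)*0 - 18)² = (0 - 18)² = (-18)² = 324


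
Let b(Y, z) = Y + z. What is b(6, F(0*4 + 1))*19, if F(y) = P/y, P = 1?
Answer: 133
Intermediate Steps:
F(y) = 1/y
b(6, F(0*4 + 1))*19 = (6 + 1/(0*4 + 1))*19 = (6 + 1/(0 + 1))*19 = (6 + 1/1)*19 = (6 + 1)*19 = 7*19 = 133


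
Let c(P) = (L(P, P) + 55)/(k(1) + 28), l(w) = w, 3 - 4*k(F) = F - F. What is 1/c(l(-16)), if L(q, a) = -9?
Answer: 5/8 ≈ 0.62500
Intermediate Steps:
k(F) = ¾ (k(F) = ¾ - (F - F)/4 = ¾ - ¼*0 = ¾ + 0 = ¾)
c(P) = 8/5 (c(P) = (-9 + 55)/(¾ + 28) = 46/(115/4) = 46*(4/115) = 8/5)
1/c(l(-16)) = 1/(8/5) = 5/8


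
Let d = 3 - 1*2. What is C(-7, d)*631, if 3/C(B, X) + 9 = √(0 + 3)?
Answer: -5679/26 - 631*√3/26 ≈ -260.46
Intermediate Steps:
d = 1 (d = 3 - 2 = 1)
C(B, X) = 3/(-9 + √3) (C(B, X) = 3/(-9 + √(0 + 3)) = 3/(-9 + √3))
C(-7, d)*631 = (-9/26 - √3/26)*631 = -5679/26 - 631*√3/26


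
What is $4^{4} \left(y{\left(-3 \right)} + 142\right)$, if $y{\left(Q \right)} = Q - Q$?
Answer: $36352$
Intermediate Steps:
$y{\left(Q \right)} = 0$
$4^{4} \left(y{\left(-3 \right)} + 142\right) = 4^{4} \left(0 + 142\right) = 256 \cdot 142 = 36352$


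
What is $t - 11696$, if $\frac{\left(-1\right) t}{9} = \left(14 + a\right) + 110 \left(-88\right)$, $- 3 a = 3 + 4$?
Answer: $75319$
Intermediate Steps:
$a = - \frac{7}{3}$ ($a = - \frac{3 + 4}{3} = \left(- \frac{1}{3}\right) 7 = - \frac{7}{3} \approx -2.3333$)
$t = 87015$ ($t = - 9 \left(\left(14 - \frac{7}{3}\right) + 110 \left(-88\right)\right) = - 9 \left(\frac{35}{3} - 9680\right) = \left(-9\right) \left(- \frac{29005}{3}\right) = 87015$)
$t - 11696 = 87015 - 11696 = 75319$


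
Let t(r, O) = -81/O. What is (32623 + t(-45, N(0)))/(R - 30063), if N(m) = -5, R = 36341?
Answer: 81598/15695 ≈ 5.1990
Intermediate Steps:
(32623 + t(-45, N(0)))/(R - 30063) = (32623 - 81/(-5))/(36341 - 30063) = (32623 - 81*(-⅕))/6278 = (32623 + 81/5)*(1/6278) = (163196/5)*(1/6278) = 81598/15695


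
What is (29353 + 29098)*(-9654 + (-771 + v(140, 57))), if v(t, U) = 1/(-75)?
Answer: -45701434076/75 ≈ -6.0935e+8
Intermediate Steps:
v(t, U) = -1/75
(29353 + 29098)*(-9654 + (-771 + v(140, 57))) = (29353 + 29098)*(-9654 + (-771 - 1/75)) = 58451*(-9654 - 57826/75) = 58451*(-781876/75) = -45701434076/75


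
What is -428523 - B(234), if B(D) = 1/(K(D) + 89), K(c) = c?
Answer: -138412930/323 ≈ -4.2852e+5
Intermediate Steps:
B(D) = 1/(89 + D) (B(D) = 1/(D + 89) = 1/(89 + D))
-428523 - B(234) = -428523 - 1/(89 + 234) = -428523 - 1/323 = -138412930/323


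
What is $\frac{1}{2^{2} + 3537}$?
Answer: $\frac{1}{3541} \approx 0.00028241$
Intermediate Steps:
$\frac{1}{2^{2} + 3537} = \frac{1}{4 + 3537} = \frac{1}{3541}$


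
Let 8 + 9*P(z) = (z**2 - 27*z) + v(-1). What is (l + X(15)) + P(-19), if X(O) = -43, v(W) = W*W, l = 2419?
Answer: 7417/3 ≈ 2472.3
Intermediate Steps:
v(W) = W**2
P(z) = -7/9 - 3*z + z**2/9 (P(z) = -8/9 + ((z**2 - 27*z) + (-1)**2)/9 = -8/9 + ((z**2 - 27*z) + 1)/9 = -8/9 + (1 + z**2 - 27*z)/9 = -8/9 + (1/9 - 3*z + z**2/9) = -7/9 - 3*z + z**2/9)
(l + X(15)) + P(-19) = (2419 - 43) + (-7/9 - 3*(-19) + (1/9)*(-19)**2) = 2376 + (-7/9 + 57 + (1/9)*361) = 2376 + (-7/9 + 57 + 361/9) = 2376 + 289/3 = 7417/3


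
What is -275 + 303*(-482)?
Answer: -146321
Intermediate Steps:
-275 + 303*(-482) = -275 - 146046 = -146321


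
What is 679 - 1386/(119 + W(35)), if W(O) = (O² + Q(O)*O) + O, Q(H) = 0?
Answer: 133565/197 ≈ 678.00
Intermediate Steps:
W(O) = O + O² (W(O) = (O² + 0*O) + O = (O² + 0) + O = O² + O = O + O²)
679 - 1386/(119 + W(35)) = 679 - 1386/(119 + 35*(1 + 35)) = 679 - 1386/(119 + 35*36) = 679 - 1386/(119 + 1260) = 679 - 1386/1379 = 679 + (1/1379)*(-1386) = 679 - 198/197 = 133565/197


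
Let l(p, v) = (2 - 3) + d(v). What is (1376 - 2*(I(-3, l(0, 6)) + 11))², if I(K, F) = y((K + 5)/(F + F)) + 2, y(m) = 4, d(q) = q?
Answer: 1800964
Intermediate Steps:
l(p, v) = -1 + v (l(p, v) = (2 - 3) + v = -1 + v)
I(K, F) = 6 (I(K, F) = 4 + 2 = 6)
(1376 - 2*(I(-3, l(0, 6)) + 11))² = (1376 - 2*(6 + 11))² = (1376 - 2*17)² = (1376 - 34)² = 1342² = 1800964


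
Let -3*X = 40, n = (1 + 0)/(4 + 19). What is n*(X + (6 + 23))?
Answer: 47/69 ≈ 0.68116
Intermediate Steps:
n = 1/23 ≈ 0.043478
X = -40/3 (X = -⅓*40 = -40/3 ≈ -13.333)
n*(X + (6 + 23)) = (-40/3 + (6 + 23))/23 = (-40/3 + 29)/23 = (1/23)*(47/3) = 47/69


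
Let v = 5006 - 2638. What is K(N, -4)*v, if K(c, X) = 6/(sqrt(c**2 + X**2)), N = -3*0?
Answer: 3552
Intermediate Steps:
N = 0
v = 2368
K(c, X) = 6/sqrt(X**2 + c**2) (K(c, X) = 6/(sqrt(X**2 + c**2)) = 6/sqrt(X**2 + c**2))
K(N, -4)*v = (6/sqrt((-4)**2 + 0**2))*2368 = (6/sqrt(16 + 0))*2368 = (6/sqrt(16))*2368 = (6*(1/4))*2368 = (3/2)*2368 = 3552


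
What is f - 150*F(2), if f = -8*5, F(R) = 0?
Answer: -40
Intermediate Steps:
f = -40
f - 150*F(2) = -40 - 150*0 = -40 + 0 = -40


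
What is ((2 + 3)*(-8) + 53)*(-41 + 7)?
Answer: -442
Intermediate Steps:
((2 + 3)*(-8) + 53)*(-41 + 7) = (5*(-8) + 53)*(-34) = (-40 + 53)*(-34) = 13*(-34) = -442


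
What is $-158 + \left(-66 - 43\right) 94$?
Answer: $-10404$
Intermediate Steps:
$-158 + \left(-66 - 43\right) 94 = -158 - 10246 = -10404$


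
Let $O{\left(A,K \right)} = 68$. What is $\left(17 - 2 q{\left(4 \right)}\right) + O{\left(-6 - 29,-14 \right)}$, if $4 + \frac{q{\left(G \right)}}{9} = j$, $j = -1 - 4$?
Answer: $247$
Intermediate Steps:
$j = -5$
$q{\left(G \right)} = -81$ ($q{\left(G \right)} = -36 + 9 \left(-5\right) = -36 - 45 = -81$)
$\left(17 - 2 q{\left(4 \right)}\right) + O{\left(-6 - 29,-14 \right)} = \left(17 - -162\right) + 68 = \left(17 + 162\right) + 68 = 179 + 68 = 247$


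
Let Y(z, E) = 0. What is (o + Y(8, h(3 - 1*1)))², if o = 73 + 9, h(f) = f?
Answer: 6724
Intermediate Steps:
o = 82
(o + Y(8, h(3 - 1*1)))² = (82 + 0)² = 82² = 6724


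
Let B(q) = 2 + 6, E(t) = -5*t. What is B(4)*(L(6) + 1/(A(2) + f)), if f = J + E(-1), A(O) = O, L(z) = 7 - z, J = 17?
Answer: 25/3 ≈ 8.3333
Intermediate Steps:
B(q) = 8
f = 22 (f = 17 - 5*(-1) = 17 + 5 = 22)
B(4)*(L(6) + 1/(A(2) + f)) = 8*((7 - 1*6) + 1/(2 + 22)) = 8*((7 - 6) + 1/24) = 8*(1 + 1/24) = 8*(25/24) = 25/3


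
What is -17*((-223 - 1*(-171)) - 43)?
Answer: 1615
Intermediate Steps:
-17*((-223 - 1*(-171)) - 43) = -17*((-223 + 171) - 43) = -17*(-52 - 43) = -17*(-95) = 1615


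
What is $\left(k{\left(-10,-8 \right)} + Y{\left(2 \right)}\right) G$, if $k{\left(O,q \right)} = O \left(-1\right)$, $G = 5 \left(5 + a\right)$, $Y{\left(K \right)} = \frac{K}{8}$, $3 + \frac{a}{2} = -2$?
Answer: $- \frac{1025}{4} \approx -256.25$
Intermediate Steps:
$a = -10$ ($a = -6 + 2 \left(-2\right) = -6 - 4 = -10$)
$Y{\left(K \right)} = \frac{K}{8}$ ($Y{\left(K \right)} = K \frac{1}{8} = \frac{K}{8}$)
$G = -25$ ($G = 5 \left(5 - 10\right) = 5 \left(-5\right) = -25$)
$k{\left(O,q \right)} = - O$
$\left(k{\left(-10,-8 \right)} + Y{\left(2 \right)}\right) G = \left(\left(-1\right) \left(-10\right) + \frac{1}{8} \cdot 2\right) \left(-25\right) = \left(10 + \frac{1}{4}\right) \left(-25\right) = \frac{41}{4} \left(-25\right) = - \frac{1025}{4}$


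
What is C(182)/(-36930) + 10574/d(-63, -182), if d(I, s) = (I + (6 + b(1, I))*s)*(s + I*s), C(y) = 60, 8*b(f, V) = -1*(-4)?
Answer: -20568161/8653846292 ≈ -0.0023768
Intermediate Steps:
b(f, V) = 1/2 (b(f, V) = (-1*(-4))/8 = (1/8)*4 = 1/2)
d(I, s) = (I + 13*s/2)*(s + I*s) (d(I, s) = (I + (6 + 1/2)*s)*(s + I*s) = (I + 13*s/2)*(s + I*s))
C(182)/(-36930) + 10574/d(-63, -182) = 60/(-36930) + 10574/(((1/2)*(-182)*(2*(-63) + 2*(-63)**2 + 13*(-182) + 13*(-63)*(-182)))) = 60*(-1/36930) + 10574/(((1/2)*(-182)*(-126 + 2*3969 - 2366 + 149058))) = -2/1231 + 10574/(((1/2)*(-182)*(-126 + 7938 - 2366 + 149058))) = -2/1231 + 10574/(((1/2)*(-182)*154504)) = -2/1231 + 10574/(-14059864) = -2/1231 + 10574*(-1/14059864) = -2/1231 - 5287/7029932 = -20568161/8653846292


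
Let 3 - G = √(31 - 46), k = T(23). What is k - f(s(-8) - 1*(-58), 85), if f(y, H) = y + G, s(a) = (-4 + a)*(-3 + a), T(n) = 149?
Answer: -44 + I*√15 ≈ -44.0 + 3.873*I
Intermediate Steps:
k = 149
G = 3 - I*√15 (G = 3 - √(31 - 46) = 3 - √(-15) = 3 - I*√15 ≈ 3.0 - 3.873*I)
f(y, H) = 3 + y - I*√15 (f(y, H) = y + (3 - I*√15) = 3 + y - I*√15)
k - f(s(-8) - 1*(-58), 85) = 149 - (3 + ((12 + (-8)² - 7*(-8)) - 1*(-58)) - I*√15) = 149 - (3 + ((12 + 64 + 56) + 58) - I*√15) = 149 - (3 + (132 + 58) - I*√15) = 149 - (3 + 190 - I*√15) = 149 - (193 - I*√15) = 149 + (-193 + I*√15) = -44 + I*√15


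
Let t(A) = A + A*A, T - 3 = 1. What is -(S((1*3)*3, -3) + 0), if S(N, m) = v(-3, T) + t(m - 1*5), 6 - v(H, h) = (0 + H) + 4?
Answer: -61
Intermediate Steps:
T = 4 (T = 3 + 1 = 4)
t(A) = A + A**2
v(H, h) = 2 - H (v(H, h) = 6 - ((0 + H) + 4) = 6 - (H + 4) = 6 - (4 + H) = 6 + (-4 - H) = 2 - H)
S(N, m) = 5 + (-5 + m)*(-4 + m) (S(N, m) = (2 - 1*(-3)) + (m - 1*5)*(1 + (m - 1*5)) = (2 + 3) + (m - 5)*(1 + (m - 5)) = 5 + (-5 + m)*(1 + (-5 + m)) = 5 + (-5 + m)*(-4 + m))
-(S((1*3)*3, -3) + 0) = -((5 + (-5 - 3)*(-4 - 3)) + 0) = -((5 - 8*(-7)) + 0) = -((5 + 56) + 0) = -(61 + 0) = -1*61 = -61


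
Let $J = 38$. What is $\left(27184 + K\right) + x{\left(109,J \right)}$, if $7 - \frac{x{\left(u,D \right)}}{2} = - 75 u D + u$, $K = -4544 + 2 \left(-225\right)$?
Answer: $643286$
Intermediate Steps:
$K = -4994$ ($K = -4544 - 450 = -4994$)
$x{\left(u,D \right)} = 14 - 2 u + 150 D u$ ($x{\left(u,D \right)} = 14 - 2 \left(- 75 u D + u\right) = 14 - 2 \left(- 75 D u + u\right) = 14 - 2 \left(u - 75 D u\right) = 14 + \left(- 2 u + 150 D u\right) = 14 - 2 u + 150 D u$)
$\left(27184 + K\right) + x{\left(109,J \right)} = \left(27184 - 4994\right) + \left(14 - 218 + 150 \cdot 38 \cdot 109\right) = 22190 + \left(14 - 218 + 621300\right) = 22190 + 621096 = 643286$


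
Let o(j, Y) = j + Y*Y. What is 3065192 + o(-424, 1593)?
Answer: 5602417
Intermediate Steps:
o(j, Y) = j + Y**2
3065192 + o(-424, 1593) = 3065192 + (-424 + 1593**2) = 3065192 + (-424 + 2537649) = 3065192 + 2537225 = 5602417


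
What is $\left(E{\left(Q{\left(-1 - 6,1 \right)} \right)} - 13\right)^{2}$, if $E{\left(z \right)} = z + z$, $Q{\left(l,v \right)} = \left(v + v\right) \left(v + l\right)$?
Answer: $1369$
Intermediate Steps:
$Q{\left(l,v \right)} = 2 v \left(l + v\right)$
$E{\left(z \right)} = 2 z$
$\left(E{\left(Q{\left(-1 - 6,1 \right)} \right)} - 13\right)^{2} = \left(2 \cdot 2 \cdot 1 \left(\left(-1 - 6\right) + 1\right) - 13\right)^{2} = \left(2 \cdot 2 \cdot 1 \left(-7 + 1\right) - 13\right)^{2} = \left(2 \cdot 2 \cdot 1 \left(-6\right) - 13\right)^{2} = \left(2 \left(-12\right) - 13\right)^{2} = \left(-24 - 13\right)^{2} = \left(-37\right)^{2} = 1369$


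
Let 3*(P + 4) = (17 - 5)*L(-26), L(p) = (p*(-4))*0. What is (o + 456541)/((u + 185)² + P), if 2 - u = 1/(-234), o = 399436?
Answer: 46869876612/1914631057 ≈ 24.480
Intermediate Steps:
L(p) = 0 (L(p) = -4*p*0 = 0)
P = -4 (P = -4 + ((17 - 5)*0)/3 = -4 + (12*0)/3 = -4 + (⅓)*0 = -4 + 0 = -4)
u = 469/234 (u = 2 - 1/(-234) = 2 - 1*(-1/234) = 2 + 1/234 = 469/234 ≈ 2.0043)
(o + 456541)/((u + 185)² + P) = (399436 + 456541)/((469/234 + 185)² - 4) = 855977/((43759/234)² - 4) = 855977/(1914850081/54756 - 4) = 855977/(1914631057/54756) = 855977*(54756/1914631057) = 46869876612/1914631057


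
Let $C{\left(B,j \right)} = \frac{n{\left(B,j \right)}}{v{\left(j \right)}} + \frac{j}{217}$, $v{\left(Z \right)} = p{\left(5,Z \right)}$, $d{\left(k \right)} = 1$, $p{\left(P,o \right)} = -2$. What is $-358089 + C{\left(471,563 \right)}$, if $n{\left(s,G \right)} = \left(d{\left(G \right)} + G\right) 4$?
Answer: $- \frac{77949526}{217} \approx -3.5921 \cdot 10^{5}$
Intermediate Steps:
$n{\left(s,G \right)} = 4 + 4 G$ ($n{\left(s,G \right)} = \left(1 + G\right) 4 = 4 + 4 G$)
$v{\left(Z \right)} = -2$
$C{\left(B,j \right)} = -2 - \frac{433 j}{217}$ ($C{\left(B,j \right)} = \frac{4 + 4 j}{-2} + \frac{j}{217} = \left(4 + 4 j\right) \left(- \frac{1}{2}\right) + j \frac{1}{217} = \left(-2 - 2 j\right) + \frac{j}{217} = -2 - \frac{433 j}{217}$)
$-358089 + C{\left(471,563 \right)} = -358089 - \frac{244213}{217} = - \frac{77949526}{217}$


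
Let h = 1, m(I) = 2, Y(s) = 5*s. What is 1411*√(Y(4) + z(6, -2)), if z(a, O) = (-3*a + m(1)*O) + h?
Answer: 1411*I ≈ 1411.0*I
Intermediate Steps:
z(a, O) = 1 - 3*a + 2*O (z(a, O) = (-3*a + 2*O) + 1 = 1 - 3*a + 2*O)
1411*√(Y(4) + z(6, -2)) = 1411*√(5*4 + (1 - 3*6 + 2*(-2))) = 1411*√(20 + (1 - 18 - 4)) = 1411*√(20 - 21) = 1411*√(-1) = 1411*I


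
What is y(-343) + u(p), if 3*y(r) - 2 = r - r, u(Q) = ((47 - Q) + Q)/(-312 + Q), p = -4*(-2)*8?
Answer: 355/744 ≈ 0.47715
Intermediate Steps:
p = 64 (p = 8*8 = 64)
u(Q) = 47/(-312 + Q)
y(r) = 2/3 (y(r) = 2/3 + (r - r)/3 = 2/3 + (1/3)*0 = 2/3 + 0 = 2/3)
y(-343) + u(p) = 2/3 + 47/(-312 + 64) = 2/3 + 47/(-248) = 2/3 + 47*(-1/248) = 2/3 - 47/248 = 355/744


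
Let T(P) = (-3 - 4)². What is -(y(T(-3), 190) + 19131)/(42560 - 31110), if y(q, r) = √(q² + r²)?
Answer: -19131/11450 - √38501/11450 ≈ -1.6880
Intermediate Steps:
T(P) = 49 (T(P) = (-7)² = 49)
-(y(T(-3), 190) + 19131)/(42560 - 31110) = -(√(49² + 190²) + 19131)/(42560 - 31110) = -(√(2401 + 36100) + 19131)/11450 = -(√38501 + 19131)/11450 = -(19131 + √38501)/11450 = -(19131/11450 + √38501/11450) = -19131/11450 - √38501/11450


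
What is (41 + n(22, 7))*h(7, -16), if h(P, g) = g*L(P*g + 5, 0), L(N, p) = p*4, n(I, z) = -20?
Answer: 0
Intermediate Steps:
L(N, p) = 4*p
h(P, g) = 0 (h(P, g) = g*(4*0) = g*0 = 0)
(41 + n(22, 7))*h(7, -16) = (41 - 20)*0 = 21*0 = 0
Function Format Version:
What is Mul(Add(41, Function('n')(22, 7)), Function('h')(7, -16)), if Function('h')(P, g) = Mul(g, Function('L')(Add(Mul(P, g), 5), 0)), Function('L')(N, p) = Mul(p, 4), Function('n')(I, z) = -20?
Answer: 0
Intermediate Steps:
Function('L')(N, p) = Mul(4, p)
Function('h')(P, g) = 0 (Function('h')(P, g) = Mul(g, Mul(4, 0)) = Mul(g, 0) = 0)
Mul(Add(41, Function('n')(22, 7)), Function('h')(7, -16)) = Mul(Add(41, -20), 0) = Mul(21, 0) = 0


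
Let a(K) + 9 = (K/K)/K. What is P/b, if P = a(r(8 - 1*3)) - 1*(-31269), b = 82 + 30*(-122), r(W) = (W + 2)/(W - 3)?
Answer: -109411/12523 ≈ -8.7368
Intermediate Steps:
r(W) = (2 + W)/(-3 + W)
b = -3578 (b = 82 - 3660 = -3578)
a(K) = -9 + 1/K (a(K) = -9 + (K/K)/K = -9 + 1/K)
P = 218822/7 (P = (-9 + 1/((2 + (8 - 1*3))/(-3 + (8 - 1*3)))) - 1*(-31269) = (-9 + 1/((2 + (8 - 3))/(-3 + (8 - 3)))) + 31269 = (-9 + 1/((2 + 5)/(-3 + 5))) + 31269 = (-9 + 1/(7/2)) + 31269 = (-9 + 2/7) + 31269 = -61/7 + 31269 = 218822/7 ≈ 31260.)
P/b = (218822/7)/(-3578) = (218822/7)*(-1/3578) = -109411/12523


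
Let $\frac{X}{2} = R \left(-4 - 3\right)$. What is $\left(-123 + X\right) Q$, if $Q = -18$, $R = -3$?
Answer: $1458$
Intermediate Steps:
$X = 42$ ($X = 2 \left(- 3 \left(-4 - 3\right)\right) = 2 \left(\left(-3\right) \left(-7\right)\right) = 2 \cdot 21 = 42$)
$\left(-123 + X\right) Q = \left(-123 + 42\right) \left(-18\right) = \left(-81\right) \left(-18\right) = 1458$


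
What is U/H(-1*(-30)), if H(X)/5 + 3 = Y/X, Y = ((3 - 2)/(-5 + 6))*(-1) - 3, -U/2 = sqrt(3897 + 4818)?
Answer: 6*sqrt(8715)/47 ≈ 11.918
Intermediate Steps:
U = -2*sqrt(8715) (U = -2*sqrt(3897 + 4818) = -2*sqrt(8715) ≈ -186.71)
Y = -4 (Y = (1/1)*(-1) - 3 = (1*1)*(-1) - 3 = 1*(-1) - 3 = -1 - 3 = -4)
H(X) = -15 - 20/X (H(X) = -15 + 5*(-4/X) = -15 - 20/X)
U/H(-1*(-30)) = (-2*sqrt(8715))/(-15 - 20/((-1*(-30)))) = (-2*sqrt(8715))/(-15 - 20/30) = (-2*sqrt(8715))/(-15 - 20*1/30) = (-2*sqrt(8715))/(-15 - 2/3) = (-2*sqrt(8715))/(-47/3) = -2*sqrt(8715)*(-3/47) = 6*sqrt(8715)/47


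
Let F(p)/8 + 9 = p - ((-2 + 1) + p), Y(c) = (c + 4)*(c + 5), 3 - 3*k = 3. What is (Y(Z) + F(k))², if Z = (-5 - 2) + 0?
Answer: 3364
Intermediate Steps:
k = 0 (k = 1 - ⅓*3 = 1 - 1 = 0)
Z = -7 (Z = -7 + 0 = -7)
Y(c) = (4 + c)*(5 + c)
F(p) = -64 (F(p) = -72 + 8*(p - ((-2 + 1) + p)) = -72 + 8*(p - (-1 + p)) = -72 + 8*(p + (1 - p)) = -72 + 8*1 = -72 + 8 = -64)
(Y(Z) + F(k))² = ((20 + (-7)² + 9*(-7)) - 64)² = ((20 + 49 - 63) - 64)² = (6 - 64)² = (-58)² = 3364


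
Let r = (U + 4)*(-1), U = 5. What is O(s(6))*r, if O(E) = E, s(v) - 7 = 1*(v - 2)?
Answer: -99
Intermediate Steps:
s(v) = 5 + v (s(v) = 7 + 1*(v - 2) = 7 + 1*(-2 + v) = 7 + (-2 + v) = 5 + v)
r = -9 (r = (5 + 4)*(-1) = 9*(-1) = -9)
O(s(6))*r = (5 + 6)*(-9) = 11*(-9) = -99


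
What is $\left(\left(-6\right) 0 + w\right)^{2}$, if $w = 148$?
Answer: $21904$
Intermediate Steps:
$\left(\left(-6\right) 0 + w\right)^{2} = \left(\left(-6\right) 0 + 148\right)^{2} = \left(0 + 148\right)^{2} = 148^{2} = 21904$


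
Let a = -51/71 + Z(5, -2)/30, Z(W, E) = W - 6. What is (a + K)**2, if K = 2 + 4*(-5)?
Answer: 1595283481/4536900 ≈ 351.62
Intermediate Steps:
Z(W, E) = -6 + W
a = -1601/2130 (a = -51/71 + (-6 + 5)/30 = -51*1/71 - 1*1/30 = -51/71 - 1/30 = -1601/2130 ≈ -0.75164)
K = -18 (K = 2 - 20 = -18)
(a + K)**2 = (-1601/2130 - 18)**2 = (-39941/2130)**2 = 1595283481/4536900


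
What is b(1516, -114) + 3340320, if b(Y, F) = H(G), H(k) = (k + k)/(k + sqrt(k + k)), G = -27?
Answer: 96869334/29 + 6*I*sqrt(6)/29 ≈ 3.3403e+6 + 0.50679*I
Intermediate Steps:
H(k) = 2*k/(k + sqrt(2)*sqrt(k)) (H(k) = (2*k)/(k + sqrt(2*k)) = (2*k)/(k + sqrt(2)*sqrt(k)) = 2*k/(k + sqrt(2)*sqrt(k)))
b(Y, F) = -54/(-27 + 3*I*sqrt(6)) (b(Y, F) = 2*(-27)/(-27 + sqrt(2)*sqrt(-27)) = 2*(-27)/(-27 + sqrt(2)*(3*I*sqrt(3))) = 2*(-27)/(-27 + 3*I*sqrt(6)) = -54/(-27 + 3*I*sqrt(6)))
b(1516, -114) + 3340320 = (54/29 + 6*I*sqrt(6)/29) + 3340320 = 96869334/29 + 6*I*sqrt(6)/29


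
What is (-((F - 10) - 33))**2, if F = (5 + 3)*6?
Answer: 25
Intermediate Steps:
F = 48 (F = 8*6 = 48)
(-((F - 10) - 33))**2 = (-((48 - 10) - 33))**2 = (-(38 - 33))**2 = (-1*5)**2 = (-5)**2 = 25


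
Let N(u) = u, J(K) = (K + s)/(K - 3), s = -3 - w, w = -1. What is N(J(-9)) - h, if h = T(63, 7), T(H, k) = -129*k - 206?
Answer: 13319/12 ≈ 1109.9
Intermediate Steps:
s = -2 (s = -3 - 1*(-1) = -3 + 1 = -2)
J(K) = (-2 + K)/(-3 + K) (J(K) = (K - 2)/(K - 3) = (-2 + K)/(-3 + K))
T(H, k) = -206 - 129*k
h = -1109 (h = -206 - 129*7 = -206 - 903 = -1109)
N(J(-9)) - h = (-2 - 9)/(-3 - 9) - 1*(-1109) = -11/(-12) + 1109 = -1/12*(-11) + 1109 = 11/12 + 1109 = 13319/12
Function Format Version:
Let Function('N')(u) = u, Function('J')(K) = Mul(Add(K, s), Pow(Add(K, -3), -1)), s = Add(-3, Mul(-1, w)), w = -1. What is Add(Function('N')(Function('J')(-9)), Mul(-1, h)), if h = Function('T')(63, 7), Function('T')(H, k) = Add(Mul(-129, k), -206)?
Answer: Rational(13319, 12) ≈ 1109.9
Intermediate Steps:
s = -2 (s = Add(-3, Mul(-1, -1)) = Add(-3, 1) = -2)
Function('J')(K) = Mul(Pow(Add(-3, K), -1), Add(-2, K)) (Function('J')(K) = Mul(Add(K, -2), Pow(Add(K, -3), -1)) = Mul(Add(-2, K), Pow(Add(-3, K), -1)) = Mul(Pow(Add(-3, K), -1), Add(-2, K)))
Function('T')(H, k) = Add(-206, Mul(-129, k))
h = -1109 (h = Add(-206, Mul(-129, 7)) = Add(-206, -903) = -1109)
Add(Function('N')(Function('J')(-9)), Mul(-1, h)) = Add(Mul(Pow(Add(-3, -9), -1), Add(-2, -9)), Mul(-1, -1109)) = Add(Mul(Pow(-12, -1), -11), 1109) = Add(Mul(Rational(-1, 12), -11), 1109) = Add(Rational(11, 12), 1109) = Rational(13319, 12)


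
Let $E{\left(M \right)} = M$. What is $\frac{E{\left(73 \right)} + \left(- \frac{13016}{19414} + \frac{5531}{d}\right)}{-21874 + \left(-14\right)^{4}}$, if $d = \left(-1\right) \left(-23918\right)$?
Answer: $\frac{1871843219}{426732183788} \approx 0.0043865$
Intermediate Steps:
$d = 23918$
$\frac{E{\left(73 \right)} + \left(- \frac{13016}{19414} + \frac{5531}{d}\right)}{-21874 + \left(-14\right)^{4}} = \frac{73 + \left(- \frac{13016}{19414} + \frac{5531}{23918}\right)}{-21874 + \left(-14\right)^{4}} = \frac{73 + \left(\left(-13016\right) \frac{1}{19414} + 5531 \cdot \frac{1}{23918}\right)}{-21874 + 38416} = \frac{73 + \left(- \frac{6508}{9707} + \frac{5531}{23918}\right)}{16542} = \left(73 - \frac{101968927}{232172026}\right) \frac{1}{16542} = \frac{16846588971}{232172026} \cdot \frac{1}{16542} = \frac{1871843219}{426732183788}$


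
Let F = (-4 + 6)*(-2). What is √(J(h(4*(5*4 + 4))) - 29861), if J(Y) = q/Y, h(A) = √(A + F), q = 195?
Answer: √(-63185876 + 8970*√23)/46 ≈ 172.74*I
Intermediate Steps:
F = -4 (F = 2*(-2) = -4)
h(A) = √(-4 + A) (h(A) = √(A - 4) = √(-4 + A))
J(Y) = 195/Y
√(J(h(4*(5*4 + 4))) - 29861) = √(195/(√(-4 + 4*(5*4 + 4))) - 29861) = √(195/(√(-4 + 4*(20 + 4))) - 29861) = √(195/(√(-4 + 4*24)) - 29861) = √(195/(√(-4 + 96)) - 29861) = √(195/(√92) - 29861) = √(195/((2*√23)) - 29861) = √(195*(√23/46) - 29861) = √(195*√23/46 - 29861) = √(-29861 + 195*√23/46)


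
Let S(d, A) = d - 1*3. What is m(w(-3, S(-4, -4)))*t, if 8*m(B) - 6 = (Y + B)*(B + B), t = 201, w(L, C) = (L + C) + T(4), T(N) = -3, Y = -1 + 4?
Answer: 26733/4 ≈ 6683.3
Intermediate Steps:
Y = 3
S(d, A) = -3 + d (S(d, A) = d - 3 = -3 + d)
w(L, C) = -3 + C + L (w(L, C) = (L + C) - 3 = (C + L) - 3 = -3 + C + L)
m(B) = ¾ + B*(3 + B)/4 (m(B) = ¾ + ((3 + B)*(B + B))/8 = ¾ + ((3 + B)*(2*B))/8 = ¾ + (2*B*(3 + B))/8 = ¾ + B*(3 + B)/4)
m(w(-3, S(-4, -4)))*t = (¾ + (-3 + (-3 - 4) - 3)²/4 + 3*(-3 + (-3 - 4) - 3)/4)*201 = (¾ + (-3 - 7 - 3)²/4 + 3*(-3 - 7 - 3)/4)*201 = (¾ + (¼)*(-13)² + (¾)*(-13))*201 = (¾ + (¼)*169 - 39/4)*201 = (¾ + 169/4 - 39/4)*201 = (133/4)*201 = 26733/4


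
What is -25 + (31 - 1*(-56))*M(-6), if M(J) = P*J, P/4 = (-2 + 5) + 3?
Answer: -12553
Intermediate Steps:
P = 24 (P = 4*((-2 + 5) + 3) = 4*(3 + 3) = 4*6 = 24)
M(J) = 24*J
-25 + (31 - 1*(-56))*M(-6) = -25 + (31 - 1*(-56))*(24*(-6)) = -25 + (31 + 56)*(-144) = -25 + 87*(-144) = -25 - 12528 = -12553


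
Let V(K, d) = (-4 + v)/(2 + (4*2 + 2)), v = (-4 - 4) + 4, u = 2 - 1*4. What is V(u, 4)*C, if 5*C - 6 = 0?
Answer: -⅘ ≈ -0.80000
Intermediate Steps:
C = 6/5 (C = 6/5 + (⅕)*0 = 6/5 + 0 = 6/5 ≈ 1.2000)
u = -2 (u = 2 - 4 = -2)
v = -4 (v = -8 + 4 = -4)
V(K, d) = -⅔ (V(K, d) = (-4 - 4)/(2 + (4*2 + 2)) = -8/(2 + (8 + 2)) = -8/(2 + 10) = -8/12 = -8*1/12 = -⅔)
V(u, 4)*C = -⅔*6/5 = -⅘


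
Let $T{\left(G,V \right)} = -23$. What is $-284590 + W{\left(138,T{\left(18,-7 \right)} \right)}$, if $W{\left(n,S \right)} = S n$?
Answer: $-287764$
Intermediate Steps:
$-284590 + W{\left(138,T{\left(18,-7 \right)} \right)} = -284590 - 3174 = -287764$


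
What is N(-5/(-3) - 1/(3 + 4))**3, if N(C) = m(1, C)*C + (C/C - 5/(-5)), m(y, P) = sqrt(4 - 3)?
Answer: 405224/9261 ≈ 43.756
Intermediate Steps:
m(y, P) = 1 (m(y, P) = sqrt(1) = 1)
N(C) = 2 + C (N(C) = 1*C + (C/C - 5/(-5)) = C + (1 - 5*(-1/5)) = C + (1 + 1) = C + 2 = 2 + C)
N(-5/(-3) - 1/(3 + 4))**3 = (2 + (-5/(-3) - 1/(3 + 4)))**3 = (2 + (-5*(-1/3) - 1/7))**3 = (2 + (5/3 - 1*1/7))**3 = (2 + (5/3 - 1/7))**3 = (2 + 32/21)**3 = (74/21)**3 = 405224/9261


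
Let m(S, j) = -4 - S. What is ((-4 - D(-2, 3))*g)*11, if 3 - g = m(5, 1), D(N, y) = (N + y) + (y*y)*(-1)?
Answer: 528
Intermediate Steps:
D(N, y) = N + y - y² (D(N, y) = (N + y) + y²*(-1) = (N + y) - y² = N + y - y²)
g = 12 (g = 3 - (-4 - 1*5) = 3 - (-4 - 5) = 3 - 1*(-9) = 3 + 9 = 12)
((-4 - D(-2, 3))*g)*11 = ((-4 - (-2 + 3 - 1*3²))*12)*11 = ((-4 - (-2 + 3 - 1*9))*12)*11 = ((-4 - (-2 + 3 - 9))*12)*11 = ((-4 - 1*(-8))*12)*11 = ((-4 + 8)*12)*11 = (4*12)*11 = 48*11 = 528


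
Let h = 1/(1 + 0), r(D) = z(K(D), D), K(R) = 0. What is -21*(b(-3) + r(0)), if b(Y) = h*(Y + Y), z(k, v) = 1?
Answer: 105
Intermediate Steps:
r(D) = 1
h = 1 (h = 1/1 = 1)
b(Y) = 2*Y (b(Y) = 1*(Y + Y) = 1*(2*Y) = 2*Y)
-21*(b(-3) + r(0)) = -21*(2*(-3) + 1) = -21*(-6 + 1) = -21*(-5) = 105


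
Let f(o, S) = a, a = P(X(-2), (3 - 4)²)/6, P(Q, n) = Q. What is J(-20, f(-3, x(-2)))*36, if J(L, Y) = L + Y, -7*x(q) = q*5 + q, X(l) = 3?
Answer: -702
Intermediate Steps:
x(q) = -6*q/7 (x(q) = -(q*5 + q)/7 = -(5*q + q)/7 = -6*q/7)
a = ½ (a = 3/6 = 3*(⅙) = ½ ≈ 0.50000)
f(o, S) = ½
J(-20, f(-3, x(-2)))*36 = (-20 + ½)*36 = -39/2*36 = -702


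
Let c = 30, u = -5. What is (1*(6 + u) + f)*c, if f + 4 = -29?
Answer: -960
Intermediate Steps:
f = -33 (f = -4 - 29 = -33)
(1*(6 + u) + f)*c = (1*(6 - 5) - 33)*30 = (1*1 - 33)*30 = (1 - 33)*30 = -32*30 = -960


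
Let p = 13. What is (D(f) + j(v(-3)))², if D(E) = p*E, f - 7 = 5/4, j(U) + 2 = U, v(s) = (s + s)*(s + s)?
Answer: 319225/16 ≈ 19952.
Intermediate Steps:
v(s) = 4*s² (v(s) = (2*s)*(2*s) = 4*s²)
j(U) = -2 + U
f = 33/4 (f = 7 + 5/4 = 33/4 ≈ 8.2500)
D(E) = 13*E
(D(f) + j(v(-3)))² = (13*(33/4) + (-2 + 4*(-3)²))² = (429/4 + (-2 + 4*9))² = (429/4 + (-2 + 36))² = (429/4 + 34)² = (565/4)² = 319225/16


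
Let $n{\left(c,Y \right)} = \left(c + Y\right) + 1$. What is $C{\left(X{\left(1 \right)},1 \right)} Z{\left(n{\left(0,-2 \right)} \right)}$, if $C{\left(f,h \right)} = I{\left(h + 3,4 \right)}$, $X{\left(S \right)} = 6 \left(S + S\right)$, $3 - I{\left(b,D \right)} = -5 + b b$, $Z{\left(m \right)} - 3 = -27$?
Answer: $192$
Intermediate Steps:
$n{\left(c,Y \right)} = 1 + Y + c$ ($n{\left(c,Y \right)} = \left(Y + c\right) + 1 = 1 + Y + c$)
$Z{\left(m \right)} = -24$ ($Z{\left(m \right)} = 3 - 27 = -24$)
$I{\left(b,D \right)} = 8 - b^{2}$ ($I{\left(b,D \right)} = 3 - \left(-5 + b b\right) = 3 - \left(-5 + b^{2}\right) = 8 - b^{2}$)
$X{\left(S \right)} = 12 S$ ($X{\left(S \right)} = 6 \cdot 2 S = 12 S$)
$C{\left(f,h \right)} = 8 - \left(3 + h\right)^{2}$ ($C{\left(f,h \right)} = 8 - \left(h + 3\right)^{2} = 8 - \left(3 + h\right)^{2}$)
$C{\left(X{\left(1 \right)},1 \right)} Z{\left(n{\left(0,-2 \right)} \right)} = \left(8 - \left(3 + 1\right)^{2}\right) \left(-24\right) = \left(8 - 4^{2}\right) \left(-24\right) = \left(8 - 16\right) \left(-24\right) = \left(-8\right) \left(-24\right) = 192$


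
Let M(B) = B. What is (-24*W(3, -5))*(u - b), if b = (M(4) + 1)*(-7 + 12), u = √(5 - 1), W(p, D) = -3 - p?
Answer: -3312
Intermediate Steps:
u = 2 (u = √4 = 2)
b = 25 (b = (4 + 1)*(-7 + 12) = 5*5 = 25)
(-24*W(3, -5))*(u - b) = (-24*(-3 - 1*3))*(2 - 1*25) = (-24*(-3 - 3))*(2 - 25) = -24*(-6)*(-23) = 144*(-23) = -3312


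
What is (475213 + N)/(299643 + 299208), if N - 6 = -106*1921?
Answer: 30177/66539 ≈ 0.45352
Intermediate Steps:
N = -203620 (N = 6 - 106*1921 = 6 - 203626 = -203620)
(475213 + N)/(299643 + 299208) = (475213 - 203620)/(299643 + 299208) = 271593/598851 = 271593*(1/598851) = 30177/66539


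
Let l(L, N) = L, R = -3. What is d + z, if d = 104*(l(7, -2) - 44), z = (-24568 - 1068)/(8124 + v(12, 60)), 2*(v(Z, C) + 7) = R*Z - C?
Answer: -31075148/8069 ≈ -3851.2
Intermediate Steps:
v(Z, C) = -7 - 3*Z/2 - C/2 (v(Z, C) = -7 + (-3*Z - C)/2 = -7 + (-C - 3*Z)/2 = -7 + (-3*Z/2 - C/2) = -7 - 3*Z/2 - C/2)
z = -25636/8069 (z = (-24568 - 1068)/(8124 + (-7 - 3/2*12 - ½*60)) = -25636/(8124 + (-7 - 18 - 30)) = -25636/(8124 - 55) = -25636/8069 ≈ -3.1771)
d = -3848 (d = 104*(7 - 44) = 104*(-37) = -3848)
d + z = -3848 - 25636/8069 = -31075148/8069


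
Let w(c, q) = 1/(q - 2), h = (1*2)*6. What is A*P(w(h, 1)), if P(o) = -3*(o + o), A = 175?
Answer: 1050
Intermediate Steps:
h = 12 (h = 2*6 = 12)
w(c, q) = 1/(-2 + q)
P(o) = -6*o
A*P(w(h, 1)) = 175*(-6/(-2 + 1)) = 175*(-6/(-1)) = 175*(-6*(-1)) = 175*6 = 1050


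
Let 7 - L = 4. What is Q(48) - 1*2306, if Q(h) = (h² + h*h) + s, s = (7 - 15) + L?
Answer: 2297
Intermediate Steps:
L = 3 (L = 7 - 1*4 = 7 - 4 = 3)
s = -5 (s = (7 - 15) + 3 = -8 + 3 = -5)
Q(h) = -5 + 2*h² (Q(h) = (h² + h*h) - 5 = (h² + h²) - 5 = 2*h² - 5 = -5 + 2*h²)
Q(48) - 1*2306 = (-5 + 2*48²) - 1*2306 = (-5 + 2*2304) - 2306 = (-5 + 4608) - 2306 = 4603 - 2306 = 2297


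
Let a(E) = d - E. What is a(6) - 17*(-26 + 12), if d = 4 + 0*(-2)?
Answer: 236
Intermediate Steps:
d = 4 (d = 4 + 0 = 4)
a(E) = 4 - E
a(6) - 17*(-26 + 12) = (4 - 1*6) - 17*(-26 + 12) = (4 - 6) - 17*(-14) = -2 - 1*(-238) = -2 + 238 = 236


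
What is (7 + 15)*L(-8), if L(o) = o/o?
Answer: 22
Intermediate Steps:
L(o) = 1
(7 + 15)*L(-8) = (7 + 15)*1 = 22*1 = 22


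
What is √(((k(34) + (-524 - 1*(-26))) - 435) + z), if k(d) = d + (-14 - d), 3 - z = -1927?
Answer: √983 ≈ 31.353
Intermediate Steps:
z = 1930 (z = 3 - 1*(-1927) = 3 + 1927 = 1930)
k(d) = -14
√(((k(34) + (-524 - 1*(-26))) - 435) + z) = √(((-14 + (-524 - 1*(-26))) - 435) + 1930) = √(((-14 + (-524 + 26)) - 435) + 1930) = √(((-14 - 498) - 435) + 1930) = √((-512 - 435) + 1930) = √(-947 + 1930) = √983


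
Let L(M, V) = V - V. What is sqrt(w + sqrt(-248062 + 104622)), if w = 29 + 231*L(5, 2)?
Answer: sqrt(29 + 4*I*sqrt(8965)) ≈ 14.298 + 13.245*I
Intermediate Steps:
L(M, V) = 0
w = 29 (w = 29 + 231*0 = 29 + 0 = 29)
sqrt(w + sqrt(-248062 + 104622)) = sqrt(29 + sqrt(-248062 + 104622)) = sqrt(29 + sqrt(-143440)) = sqrt(29 + 4*I*sqrt(8965))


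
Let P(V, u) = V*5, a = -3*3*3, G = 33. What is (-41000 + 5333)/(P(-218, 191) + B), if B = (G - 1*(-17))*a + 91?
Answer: 1321/87 ≈ 15.184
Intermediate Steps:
a = -27 (a = -9*3 = -27)
P(V, u) = 5*V
B = -1259 (B = (33 - 1*(-17))*(-27) + 91 = (33 + 17)*(-27) + 91 = 50*(-27) + 91 = -1350 + 91 = -1259)
(-41000 + 5333)/(P(-218, 191) + B) = (-41000 + 5333)/(5*(-218) - 1259) = -35667/(-1090 - 1259) = -35667/(-2349) = -35667*(-1/2349) = 1321/87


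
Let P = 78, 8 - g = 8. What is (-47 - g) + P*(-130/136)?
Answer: -4133/34 ≈ -121.56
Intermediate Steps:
g = 0 (g = 8 - 1*8 = 8 - 8 = 0)
(-47 - g) + P*(-130/136) = (-47 - 1*0) + 78*(-130/136) = (-47 + 0) + 78*(-130*1/136) = -47 + 78*(-65/68) = -47 - 2535/34 = -4133/34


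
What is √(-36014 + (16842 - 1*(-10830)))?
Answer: I*√8342 ≈ 91.335*I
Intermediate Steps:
√(-36014 + (16842 - 1*(-10830))) = √(-36014 + (16842 + 10830)) = √(-36014 + 27672) = √(-8342) = I*√8342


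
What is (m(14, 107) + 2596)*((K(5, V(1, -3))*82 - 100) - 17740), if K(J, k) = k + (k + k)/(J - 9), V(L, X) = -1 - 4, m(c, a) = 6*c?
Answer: -48360600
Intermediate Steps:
V(L, X) = -5
K(J, k) = k + 2*k/(-9 + J) (K(J, k) = k + (2*k)/(-9 + J) = k + 2*k/(-9 + J))
(m(14, 107) + 2596)*((K(5, V(1, -3))*82 - 100) - 17740) = (6*14 + 2596)*((-5*(-7 + 5)/(-9 + 5)*82 - 100) - 17740) = (84 + 2596)*((-5*(-2)/(-4)*82 - 100) - 17740) = 2680*((-5*(-¼)*(-2)*82 - 100) - 17740) = 2680*((-5/2*82 - 100) - 17740) = 2680*((-205 - 100) - 17740) = 2680*(-305 - 17740) = 2680*(-18045) = -48360600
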